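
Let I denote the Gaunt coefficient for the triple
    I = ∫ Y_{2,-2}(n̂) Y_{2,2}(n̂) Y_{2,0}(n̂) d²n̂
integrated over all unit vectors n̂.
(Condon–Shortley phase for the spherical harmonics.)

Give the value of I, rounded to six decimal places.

-0.180224

Checks pass: Σm=0; 6 even; l₃=2∈[0,4].
(2·2+1)(2·2+1)(2·2+1) = 125
Δ: 2! 2! 2! / 7! → 1/630
sum: t=0:+1/8 t=1:−1/1 t=2:+1/8 = -3/4
3j²(2 2 2; 0 0 0) = Δ·Π!·Σ² = 2/35  (sign -1)
sum: t=2:+1/8 = 1/8
3j²(2 2 2; -2 2 0) = Δ·Π!·Σ² = 2/35  (sign +1)
combine: 4πI² = 125·2/35·2/35 = 20/49
take √, sign -1: I = -0.18022375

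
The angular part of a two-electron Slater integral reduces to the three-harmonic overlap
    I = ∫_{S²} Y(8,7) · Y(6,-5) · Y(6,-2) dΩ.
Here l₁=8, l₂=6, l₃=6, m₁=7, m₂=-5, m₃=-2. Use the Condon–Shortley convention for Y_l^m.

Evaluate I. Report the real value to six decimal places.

Checks pass: Σm=0; 20 even; l₃=6∈[2,14].
(2·8+1)(2·6+1)(2·6+1) = 2873
Δ: 8! 8! 4! / 21! → 1/1309458150
sum: t=2:+1/49766400 t=3:−1/3110400 t=4:+1/1327104 t=5:−1/3110400 t=6:+1/49766400 = 1/6635520
3j²(8 6 6; 0 0 0) = Δ·Π!·Σ² = 350/46189  (sign +1)
sum: t=0:+1/1219276800 t=1:−1/4877107200 = 1/1625702400
3j²(8 6 6; 7 -5 -2) = Δ·Π!·Σ² = 33/2261  (sign +1)
combine: 4πI² = 2873·350/46189·33/2261 = 1950/6137
take √, sign +1: I = 0.15901362

0.159014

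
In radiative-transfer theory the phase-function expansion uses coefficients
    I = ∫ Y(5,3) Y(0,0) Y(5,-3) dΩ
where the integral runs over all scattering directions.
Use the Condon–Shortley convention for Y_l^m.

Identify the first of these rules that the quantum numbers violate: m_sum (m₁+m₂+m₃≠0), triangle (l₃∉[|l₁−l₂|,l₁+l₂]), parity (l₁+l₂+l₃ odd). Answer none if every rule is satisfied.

Σmᵢ = 0  ✓
l₃∈[|l₁−l₂|,l₁+l₂]=[5,5], have l₃=5  ✓
Σlᵢ = 10 ⇒ even  ✓

none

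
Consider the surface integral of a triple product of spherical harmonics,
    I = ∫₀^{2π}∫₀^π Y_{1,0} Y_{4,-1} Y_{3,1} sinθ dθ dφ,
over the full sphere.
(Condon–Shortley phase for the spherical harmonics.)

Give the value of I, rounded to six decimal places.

-0.238414

Rules hold: Σm=0, L=8 even, 3≤3≤5.
N = 3·9·7 = 189
Δ = 2!·0!·6!/9! = 1/252
Racah Σ t=1..1: t=1:−1/36 = -1/36
⇒ 3j(1 4 3; 0 0 0)² = 4/63, sgn +1
Racah Σ t=1..1: t=1:−1/48 = -1/48
⇒ 3j(1 4 3; 0 -1 1)² = 5/84, sgn -1
4πI² = N·(3j₀)²·(3jₘ)² = 5/7
I = -1·√(0.714286/4π) = -0.23841361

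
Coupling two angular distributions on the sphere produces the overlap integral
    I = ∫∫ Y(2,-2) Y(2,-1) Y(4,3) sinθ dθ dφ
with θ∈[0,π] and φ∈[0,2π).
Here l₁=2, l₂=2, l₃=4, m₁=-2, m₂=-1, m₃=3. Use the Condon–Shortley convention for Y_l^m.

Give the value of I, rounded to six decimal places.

-0.238414

Checks pass: Σm=0; 8 even; l₃=4∈[0,4].
(2·2+1)(2·2+1)(2·4+1) = 225
Δ: 0! 4! 4! / 9! → 1/630
sum: t=0:+1/16 = 1/16
3j²(2 2 4; 0 0 0) = Δ·Π!·Σ² = 2/35  (sign +1)
sum: t=0:+1/144 = 1/144
3j²(2 2 4; -2 -1 3) = Δ·Π!·Σ² = 1/18  (sign -1)
combine: 4πI² = 225·2/35·1/18 = 5/7
take √, sign -1: I = -0.23841361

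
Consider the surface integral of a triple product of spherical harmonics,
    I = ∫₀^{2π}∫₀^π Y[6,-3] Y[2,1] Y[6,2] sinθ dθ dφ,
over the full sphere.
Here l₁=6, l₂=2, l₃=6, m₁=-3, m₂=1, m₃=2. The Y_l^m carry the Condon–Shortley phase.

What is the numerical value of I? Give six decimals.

m-sum 0 ✓  L=14 even ✓  4≤6≤8 ✓
Π(2lᵢ+1) = 13×5×13 = 845
triangle coeff Δ(6,2,6) = 1/90090
Σ_t [0,2]: t=0:+1/69120 t=1:−1/14400 t=2:+1/69120 = -7/172800
(3j)²=14/715 [(6 2 6; 0 0 0)], sign=-1
Σ_t [1,2]: t=1:−1/161280 t=2:+1/60480 = 1/96768
(3j)²=15/1001 [(6 2 6; -3 1 2)], sign=+1
⇒ 4πI² = 30/121
I = (-1)√(30/121/(4π)) = -0.14046335

-0.140463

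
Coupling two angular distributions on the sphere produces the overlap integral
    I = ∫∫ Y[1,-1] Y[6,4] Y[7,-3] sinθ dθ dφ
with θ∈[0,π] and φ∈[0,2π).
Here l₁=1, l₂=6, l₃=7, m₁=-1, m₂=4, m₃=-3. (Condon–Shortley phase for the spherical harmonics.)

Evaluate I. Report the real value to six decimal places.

Checks pass: Σm=0; 14 even; l₃=7∈[5,7].
(2·1+1)(2·6+1)(2·7+1) = 585
Δ: 0! 2! 12! / 15! → 1/1365
sum: t=0:+1/518400 = 1/518400
3j²(1 6 7; 0 0 0) = Δ·Π!·Σ² = 7/195  (sign -1)
sum: t=0:+1/14515200 = 1/14515200
3j²(1 6 7; -1 4 -3) = Δ·Π!·Σ² = 2/455  (sign +1)
combine: 4πI² = 585·7/195·2/455 = 6/65
take √, sign -1: I = -0.08570655

-0.085707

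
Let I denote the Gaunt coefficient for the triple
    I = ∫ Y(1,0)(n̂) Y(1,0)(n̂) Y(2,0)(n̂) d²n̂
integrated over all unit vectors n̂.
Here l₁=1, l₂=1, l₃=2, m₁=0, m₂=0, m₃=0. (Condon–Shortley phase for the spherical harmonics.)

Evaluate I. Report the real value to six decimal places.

0.252313

Checks pass: Σm=0; 4 even; l₃=2∈[0,2].
(2·1+1)(2·1+1)(2·2+1) = 45
Δ: 0! 2! 2! / 5! → 1/30
sum: t=0:+1/1 = 1/1
3j²(1 1 2; 0 0 0) = Δ·Π!·Σ² = 2/15  (sign +1)
(m-triple is (0,0,0) — same symbol as above.)
combine: 4πI² = 45·2/15·2/15 = 4/5
take √, sign +1: I = 0.25231325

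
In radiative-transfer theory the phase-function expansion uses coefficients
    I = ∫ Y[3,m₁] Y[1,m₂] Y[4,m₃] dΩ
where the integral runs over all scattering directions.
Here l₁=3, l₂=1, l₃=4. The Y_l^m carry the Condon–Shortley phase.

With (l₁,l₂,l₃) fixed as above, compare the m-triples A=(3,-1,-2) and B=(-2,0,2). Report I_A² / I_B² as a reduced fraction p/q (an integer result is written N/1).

Shared (l₁,l₂,l₃)=(3,1,4): N and (l;000)² cancel in I_A²/I_B².
A: Δ = 0!·6!·2!/9! = 1/252; Racah Σ t=0..0: t=0:+1/1440 = 1/1440; ⇒ 3j(3 1 4; 3 -1 -2)² = 1/252, sgn +1
B: Δ = 0!·6!·2!/9! = 1/252; Racah Σ t=0..0: t=0:+1/120 = 1/120; ⇒ 3j(3 1 4; -2 0 2)² = 1/21, sgn +1
I_A²/I_B² = (1/252)/(1/21) = 1/12

1/12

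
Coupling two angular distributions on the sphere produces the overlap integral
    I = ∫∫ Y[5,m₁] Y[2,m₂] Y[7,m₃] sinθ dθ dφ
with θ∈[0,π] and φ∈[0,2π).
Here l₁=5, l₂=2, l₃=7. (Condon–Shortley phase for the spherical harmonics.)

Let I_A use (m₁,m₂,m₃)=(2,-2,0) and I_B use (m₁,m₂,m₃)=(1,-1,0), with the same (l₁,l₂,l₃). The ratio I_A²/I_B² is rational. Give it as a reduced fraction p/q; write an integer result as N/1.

Shared (l₁,l₂,l₃)=(5,2,7): N and (l;000)² cancel in I_A²/I_B².
A: Δ = 0!·10!·4!/15! = 1/15015; Racah Σ t=0..0: t=0:+1/725760 = 1/725760; ⇒ 3j(5 2 7; 2 -2 0)² = 1/429, sgn -1
B: Δ = 0!·10!·4!/15! = 1/15015; Racah Σ t=0..0: t=0:+1/103680 = 1/103680; ⇒ 3j(5 2 7; 1 -1 0)² = 7/429, sgn -1
I_A²/I_B² = (1/429)/(7/429) = 1/7

1/7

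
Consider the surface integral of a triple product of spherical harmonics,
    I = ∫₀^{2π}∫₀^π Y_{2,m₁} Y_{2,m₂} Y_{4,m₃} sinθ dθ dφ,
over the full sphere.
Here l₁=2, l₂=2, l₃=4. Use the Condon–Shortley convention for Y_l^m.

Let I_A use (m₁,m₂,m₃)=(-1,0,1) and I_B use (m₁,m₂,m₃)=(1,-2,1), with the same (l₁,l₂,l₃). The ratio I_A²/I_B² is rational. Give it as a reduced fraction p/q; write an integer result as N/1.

Same 2,2,4: normalisation and zero-m 3j drop out of the ratio.
A: Δ: 0! 4! 4! / 9! → 1/630; sum: t=0:+1/24 = 1/24; 3j²(2 2 4; -1 0 1) = Δ·Π!·Σ² = 1/21  (sign -1)
B: Δ: 0! 4! 4! / 9! → 1/630; sum: t=0:+1/144 = 1/144; 3j²(2 2 4; 1 -2 1) = Δ·Π!·Σ² = 1/126  (sign -1)
I_A²/I_B² = (1/21)/(1/126) = 6/1

6/1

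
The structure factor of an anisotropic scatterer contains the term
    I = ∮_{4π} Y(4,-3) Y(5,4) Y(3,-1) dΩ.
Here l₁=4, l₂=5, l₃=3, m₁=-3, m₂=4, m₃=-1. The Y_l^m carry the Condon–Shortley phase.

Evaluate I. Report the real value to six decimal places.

0.042401

m-sum 0 ✓  L=12 even ✓  1≤3≤9 ✓
Π(2lᵢ+1) = 9×11×7 = 693
triangle coeff Δ(4,5,3) = 1/180180
Σ_t [2,4]: t=2:+1/576 t=3:−1/144 t=4:+1/576 = -1/288
(3j)²=20/1001 [(4 5 3; 0 0 0)], sign=+1
Σ_t [5,6]: t=5:−1/5760 t=6:+1/4320 = 1/17280
(3j)²=7/4290 [(4 5 3; -3 4 -1)], sign=+1
⇒ 4πI² = 42/1859
I = (+1)√(42/1859/(4π)) = 0.04240138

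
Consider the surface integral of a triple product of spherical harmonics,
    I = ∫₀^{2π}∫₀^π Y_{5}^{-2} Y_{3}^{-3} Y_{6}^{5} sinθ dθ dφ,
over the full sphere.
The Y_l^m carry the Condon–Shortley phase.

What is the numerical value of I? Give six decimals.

m-sum 0 ✓  L=14 even ✓  2≤6≤8 ✓
Π(2lᵢ+1) = 11×7×13 = 1001
triangle coeff Δ(5,3,6) = 1/675675
Σ_t [0,2]: t=0:+1/8640 t=1:−1/2304 t=2:+1/8640 = -7/34560
(3j)²=7/429 [(5 3 6; 0 0 0)], sign=-1
Σ_t [0,0]: t=0:+1/241920 = 1/241920
(3j)²=2/91 [(5 3 6; -2 -3 5)], sign=-1
⇒ 4πI² = 14/39
I = (+1)√(14/39/(4π)) = 0.16901560

0.169016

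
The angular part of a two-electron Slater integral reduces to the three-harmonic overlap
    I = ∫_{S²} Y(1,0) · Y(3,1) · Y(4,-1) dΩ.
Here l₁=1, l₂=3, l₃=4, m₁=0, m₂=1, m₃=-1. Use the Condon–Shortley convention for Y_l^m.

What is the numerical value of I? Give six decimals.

m-sum 0 ✓  L=8 even ✓  2≤4≤4 ✓
Π(2lᵢ+1) = 3×7×9 = 189
triangle coeff Δ(1,3,4) = 1/252
Σ_t [0,0]: t=0:+1/36 = 1/36
(3j)²=4/63 [(1 3 4; 0 0 0)], sign=+1
Σ_t [0,0]: t=0:+1/48 = 1/48
(3j)²=5/84 [(1 3 4; 0 1 -1)], sign=-1
⇒ 4πI² = 5/7
I = (-1)√(5/7/(4π)) = -0.23841361

-0.238414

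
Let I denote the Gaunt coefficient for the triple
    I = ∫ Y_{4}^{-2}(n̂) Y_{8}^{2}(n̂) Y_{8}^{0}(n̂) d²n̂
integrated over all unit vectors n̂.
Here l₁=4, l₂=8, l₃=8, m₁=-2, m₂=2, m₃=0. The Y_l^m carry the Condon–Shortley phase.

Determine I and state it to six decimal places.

Rules hold: Σm=0, L=20 even, 4≤8≤12.
N = 9·17·17 = 2601
Δ = 4!·4!·12!/21! = 1/185175900
Racah Σ t=0..4: t=0:+1/557383680 t=1:−1/21772800 t=2:+1/8294400 t=3:−1/21772800 t=4:+1/557383680 = 1/30965760
⇒ 3j(4 8 8; 0 0 0)² = 36/4199, sgn +1
Racah Σ t=2..4: t=2:+1/92897280 t=3:−1/21772800 t=4:+1/49766400 = -1/66355200
⇒ 3j(4 8 8; -2 2 0)² = 63/8398, sgn -1
4πI² = N·(3j₀)²·(3jₘ)² = 10206/61009
I = -1·√(0.167287/4π) = -0.11537877

-0.115379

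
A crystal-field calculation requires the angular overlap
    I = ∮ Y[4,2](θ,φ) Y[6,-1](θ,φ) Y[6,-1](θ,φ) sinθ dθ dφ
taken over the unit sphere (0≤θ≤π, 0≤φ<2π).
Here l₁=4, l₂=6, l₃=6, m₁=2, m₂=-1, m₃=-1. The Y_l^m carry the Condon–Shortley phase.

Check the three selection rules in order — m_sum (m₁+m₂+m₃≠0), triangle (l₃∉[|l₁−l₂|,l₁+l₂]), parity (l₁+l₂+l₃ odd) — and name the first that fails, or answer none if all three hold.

m₁+m₂+m₃ = 2 − 1 − 1 = 0  ✓
triangle: |4−6|=2 ≤ l₃=6 ≤ 4+6=10  ✓
parity: l₁+l₂+l₃ = 16 is even  ✓

none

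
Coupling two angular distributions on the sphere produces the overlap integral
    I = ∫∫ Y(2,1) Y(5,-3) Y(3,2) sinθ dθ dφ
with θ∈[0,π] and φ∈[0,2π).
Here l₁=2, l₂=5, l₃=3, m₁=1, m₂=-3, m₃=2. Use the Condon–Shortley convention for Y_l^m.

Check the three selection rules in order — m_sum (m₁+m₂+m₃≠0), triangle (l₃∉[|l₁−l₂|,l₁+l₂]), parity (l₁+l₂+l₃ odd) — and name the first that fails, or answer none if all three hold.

none

m₁+m₂+m₃ = 1 − 3 + 2 = 0  ✓
triangle: |2−5|=3 ≤ l₃=3 ≤ 2+5=7  ✓
parity: l₁+l₂+l₃ = 10 is even  ✓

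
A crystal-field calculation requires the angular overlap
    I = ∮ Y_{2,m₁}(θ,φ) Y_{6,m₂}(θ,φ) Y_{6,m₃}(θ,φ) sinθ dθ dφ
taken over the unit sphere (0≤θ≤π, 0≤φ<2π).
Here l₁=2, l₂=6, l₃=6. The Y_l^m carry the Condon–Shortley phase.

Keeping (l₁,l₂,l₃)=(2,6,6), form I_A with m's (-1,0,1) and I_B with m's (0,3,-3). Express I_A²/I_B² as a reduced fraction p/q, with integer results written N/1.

7/25

Shared (l₁,l₂,l₃)=(2,6,6): N and (l;000)² cancel in I_A²/I_B².
A: Δ = 2!·2!·10!/15! = 1/90090; Racah Σ t=1..2: t=1:−1/28800 t=2:+1/34560 = -1/172800; ⇒ 3j(2 6 6; -1 0 1)² = 1/1430, sgn +1
B: Δ = 2!·2!·10!/15! = 1/90090; Racah Σ t=0..2: t=0:+1/1451520 t=1:−1/80640 t=2:+1/120960 = -1/290304; ⇒ 3j(2 6 6; 0 3 -3)² = 5/2002, sgn +1
I_A²/I_B² = (1/1430)/(5/2002) = 7/25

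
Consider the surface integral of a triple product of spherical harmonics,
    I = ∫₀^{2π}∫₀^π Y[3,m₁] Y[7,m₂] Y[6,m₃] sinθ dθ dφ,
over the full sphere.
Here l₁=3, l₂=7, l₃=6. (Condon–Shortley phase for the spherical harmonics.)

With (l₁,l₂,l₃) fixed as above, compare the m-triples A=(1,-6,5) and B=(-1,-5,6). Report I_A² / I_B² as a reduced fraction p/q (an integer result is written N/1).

Same 3,7,6: normalisation and zero-m 3j drop out of the ratio.
A: Δ: 4! 2! 10! / 17! → 1/2042040; sum: t=0:+1/17418240 t=1:−1/21772800 = 1/87091200; 3j²(3 7 6; 1 -6 5) = Δ·Π!·Σ² = 11/14280  (sign -1)
B: Δ: 4! 2! 10! / 17! → 1/2042040; sum: t=2:+1/29030400 = 1/29030400; 3j²(3 7 6; -1 -5 6) = Δ·Π!·Σ² = 99/7735  (sign +1)
I_A²/I_B² = (11/14280)/(99/7735) = 13/216

13/216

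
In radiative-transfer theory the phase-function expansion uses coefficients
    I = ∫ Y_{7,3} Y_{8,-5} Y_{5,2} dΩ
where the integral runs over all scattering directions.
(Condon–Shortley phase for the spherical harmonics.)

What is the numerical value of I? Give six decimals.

-0.129449

Rules hold: Σm=0, L=20 even, 1≤5≤15.
N = 15·17·11 = 2805
Δ = 10!·4!·6!/21! = 1/814773960
Racah Σ t=3..7: t=3:−1/87091200 t=4:+1/4976640 t=5:−1/2073600 t=6:+1/4976640 t=7:−1/87091200 = -1/9676800
⇒ 3j(7 8 5; 0 0 0)² = 360/46189, sgn +1
Racah Σ t=0..3: t=0:+1/3135283200 t=1:−1/104509440 t=2:+1/38707200 t=3:−1/130636800 = 1/111974400
⇒ 3j(7 8 5; 3 -5 2)² = 28/2907, sgn -1
4πI² = N·(3j₀)²·(3jₘ)² = 16800/79781
I = -1·√(0.210576/4π) = -0.12944938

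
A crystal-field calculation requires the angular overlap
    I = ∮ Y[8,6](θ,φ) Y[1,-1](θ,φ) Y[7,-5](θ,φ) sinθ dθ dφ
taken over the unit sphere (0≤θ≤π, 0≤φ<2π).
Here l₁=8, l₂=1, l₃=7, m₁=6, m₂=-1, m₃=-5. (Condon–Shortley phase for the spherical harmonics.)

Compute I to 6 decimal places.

0.291881

Checks pass: Σm=0; 16 even; l₃=7∈[7,9].
(2·8+1)(2·1+1)(2·7+1) = 765
Δ: 2! 14! 0! / 17! → 1/2040
sum: t=1:−1/25401600 = -1/25401600
3j²(8 1 7; 0 0 0) = Δ·Π!·Σ² = 8/255  (sign +1)
sum: t=0:+1/1916006400 = 1/1916006400
3j²(8 1 7; 6 -1 -5) = Δ·Π!·Σ² = 91/2040  (sign +1)
combine: 4πI² = 765·8/255·91/2040 = 91/85
take √, sign +1: I = 0.29188132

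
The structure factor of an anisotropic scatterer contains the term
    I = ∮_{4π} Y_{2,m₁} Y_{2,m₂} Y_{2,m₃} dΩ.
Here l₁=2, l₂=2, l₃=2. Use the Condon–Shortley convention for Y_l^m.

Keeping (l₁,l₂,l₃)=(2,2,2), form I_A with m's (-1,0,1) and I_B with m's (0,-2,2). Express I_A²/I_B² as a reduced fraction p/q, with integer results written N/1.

Same 2,2,2: normalisation and zero-m 3j drop out of the ratio.
A: Δ: 2! 2! 2! / 7! → 1/630; sum: t=1:−1/2 t=2:+1/4 = -1/4; 3j²(2 2 2; -1 0 1) = Δ·Π!·Σ² = 1/70  (sign +1)
B: Δ: 2! 2! 2! / 7! → 1/630; sum: t=0:+1/8 = 1/8; 3j²(2 2 2; 0 -2 2) = Δ·Π!·Σ² = 2/35  (sign +1)
I_A²/I_B² = (1/70)/(2/35) = 1/4

1/4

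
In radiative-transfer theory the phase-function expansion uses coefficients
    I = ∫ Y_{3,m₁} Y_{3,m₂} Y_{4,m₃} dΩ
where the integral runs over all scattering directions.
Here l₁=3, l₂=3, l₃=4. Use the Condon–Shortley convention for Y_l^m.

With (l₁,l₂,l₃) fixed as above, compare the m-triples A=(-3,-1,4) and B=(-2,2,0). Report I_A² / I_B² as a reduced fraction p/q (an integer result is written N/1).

6/7

Shared (l₁,l₂,l₃)=(3,3,4): N and (l;000)² cancel in I_A²/I_B².
A: Δ = 2!·4!·4!/11! = 1/34650; Racah Σ t=2..2: t=2:+1/1152 = 1/1152; ⇒ 3j(3 3 4; -3 -1 4)² = 1/33, sgn +1
B: Δ = 2!·4!·4!/11! = 1/34650; Racah Σ t=1..2: t=1:−1/576 t=2:+1/72 = 7/576; ⇒ 3j(3 3 4; -2 2 0)² = 7/198, sgn +1
I_A²/I_B² = (1/33)/(7/198) = 6/7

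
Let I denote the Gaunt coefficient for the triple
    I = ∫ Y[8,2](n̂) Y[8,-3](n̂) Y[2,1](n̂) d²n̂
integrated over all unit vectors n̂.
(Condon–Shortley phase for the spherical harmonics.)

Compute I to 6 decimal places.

m-sum 0 ✓  L=18 even ✓  0≤2≤16 ✓
Π(2lᵢ+1) = 17×17×5 = 1445
triangle coeff Δ(8,8,2) = 1/348840
Σ_t [6,8]: t=6:+1/116121600 t=7:−1/25401600 t=8:+1/116121600 = -1/45158400
(3j)²=24/1615 [(8 8 2; 0 0 0)], sign=-1
Σ_t [4,5]: t=4:+1/174182400 t=5:−1/87091200 = -1/174182400
(3j)²=55/7752 [(8 8 2; 2 -3 1)], sign=+1
⇒ 4πI² = 55/361
I = (-1)√(55/361/(4π)) = -0.11010900

-0.110109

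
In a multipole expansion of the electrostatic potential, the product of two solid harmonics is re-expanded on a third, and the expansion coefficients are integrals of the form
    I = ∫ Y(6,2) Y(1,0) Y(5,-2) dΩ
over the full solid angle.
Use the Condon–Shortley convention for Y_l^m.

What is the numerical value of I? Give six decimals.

m-sum 0 ✓  L=12 even ✓  5≤5≤7 ✓
Π(2lᵢ+1) = 13×3×11 = 429
triangle coeff Δ(6,1,5) = 1/858
Σ_t [1,1]: t=1:−1/14400 = -1/14400
(3j)²=6/143 [(6 1 5; 0 0 0)], sign=+1
Σ_t [1,1]: t=1:−1/30240 = -1/30240
(3j)²=16/429 [(6 1 5; 2 0 -2)], sign=+1
⇒ 4πI² = 96/143
I = (+1)√(96/143/(4π)) = 0.23113338

0.231133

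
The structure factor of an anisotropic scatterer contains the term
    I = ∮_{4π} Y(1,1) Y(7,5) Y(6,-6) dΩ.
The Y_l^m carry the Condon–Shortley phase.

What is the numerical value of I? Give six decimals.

Checks pass: Σm=0; 14 even; l₃=6∈[6,8].
(2·1+1)(2·7+1)(2·6+1) = 585
Δ: 2! 0! 12! / 15! → 1/1365
sum: t=1:−1/518400 = -1/518400
3j²(1 7 6; 0 0 0) = Δ·Π!·Σ² = 7/195  (sign -1)
sum: t=0:+1/958003200 = 1/958003200
3j²(1 7 6; 1 5 -6) = Δ·Π!·Σ² = 1/1365  (sign +1)
combine: 4πI² = 585·7/195·1/1365 = 1/65
take √, sign -1: I = -0.03498955

-0.034990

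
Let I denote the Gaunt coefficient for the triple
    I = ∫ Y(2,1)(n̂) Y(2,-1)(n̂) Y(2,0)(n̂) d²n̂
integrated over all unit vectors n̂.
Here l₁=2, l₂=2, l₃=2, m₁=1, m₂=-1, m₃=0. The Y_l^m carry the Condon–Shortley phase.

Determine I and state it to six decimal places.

-0.090112

Rules hold: Σm=0, L=6 even, 0≤2≤4.
N = 5·5·5 = 125
Δ = 2!·2!·2!/7! = 1/630
Racah Σ t=0..2: t=0:+1/8 t=1:−1/1 t=2:+1/8 = -3/4
⇒ 3j(2 2 2; 0 0 0)² = 2/35, sgn -1
Racah Σ t=0..1: t=0:+1/2 t=1:−1/4 = 1/4
⇒ 3j(2 2 2; 1 -1 0)² = 1/70, sgn +1
4πI² = N·(3j₀)²·(3jₘ)² = 5/49
I = -1·√(0.102041/4π) = -0.09011188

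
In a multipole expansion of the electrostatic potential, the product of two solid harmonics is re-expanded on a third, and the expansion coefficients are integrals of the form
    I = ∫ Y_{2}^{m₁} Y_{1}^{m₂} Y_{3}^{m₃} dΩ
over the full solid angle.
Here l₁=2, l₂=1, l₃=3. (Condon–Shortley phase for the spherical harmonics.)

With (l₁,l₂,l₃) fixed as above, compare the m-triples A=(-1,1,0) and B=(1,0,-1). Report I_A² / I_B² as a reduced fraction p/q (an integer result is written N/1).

Shared (l₁,l₂,l₃)=(2,1,3): N and (l;000)² cancel in I_A²/I_B².
A: Δ = 0!·4!·2!/7! = 1/105; Racah Σ t=0..0: t=0:+1/12 = 1/12; ⇒ 3j(2 1 3; -1 1 0)² = 1/35, sgn -1
B: Δ = 0!·4!·2!/7! = 1/105; Racah Σ t=0..0: t=0:+1/6 = 1/6; ⇒ 3j(2 1 3; 1 0 -1)² = 8/105, sgn +1
I_A²/I_B² = (1/35)/(8/105) = 3/8

3/8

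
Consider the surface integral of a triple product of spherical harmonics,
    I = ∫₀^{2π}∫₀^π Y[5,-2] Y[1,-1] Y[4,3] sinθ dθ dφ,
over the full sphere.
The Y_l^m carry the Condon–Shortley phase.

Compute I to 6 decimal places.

Checks pass: Σm=0; 10 even; l₃=4∈[4,6].
(2·5+1)(2·1+1)(2·4+1) = 297
Δ: 2! 8! 0! / 11! → 1/495
sum: t=1:−1/576 = -1/576
3j²(5 1 4; 0 0 0) = Δ·Π!·Σ² = 5/99  (sign -1)
sum: t=0:+1/10080 = 1/10080
3j²(5 1 4; -2 -1 3) = Δ·Π!·Σ² = 1/165  (sign -1)
combine: 4πI² = 297·5/99·1/165 = 1/11
take √, sign +1: I = 0.08505478

0.085055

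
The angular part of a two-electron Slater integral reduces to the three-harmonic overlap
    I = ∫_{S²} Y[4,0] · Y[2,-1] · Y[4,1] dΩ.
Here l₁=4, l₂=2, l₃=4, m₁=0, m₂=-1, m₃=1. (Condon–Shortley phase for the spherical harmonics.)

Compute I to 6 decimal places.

-0.044869

m-sum 0 ✓  L=10 even ✓  2≤4≤6 ✓
Π(2lᵢ+1) = 9×5×9 = 405
triangle coeff Δ(4,2,4) = 1/13860
Σ_t [0,2]: t=0:+1/192 t=1:−1/36 t=2:+1/192 = -5/288
(3j)²=20/693 [(4 2 4; 0 0 0)], sign=-1
Σ_t [0,1]: t=0:+1/96 t=1:−1/72 = -1/288
(3j)²=1/462 [(4 2 4; 0 -1 1)], sign=+1
⇒ 4πI² = 150/5929
I = (-1)√(150/5929/(4π)) = -0.04486937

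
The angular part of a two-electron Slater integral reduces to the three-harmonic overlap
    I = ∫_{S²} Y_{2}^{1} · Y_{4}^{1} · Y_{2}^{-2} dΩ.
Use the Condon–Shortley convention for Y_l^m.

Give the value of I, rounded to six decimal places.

-0.090112

m-sum 0 ✓  L=8 even ✓  2≤2≤6 ✓
Π(2lᵢ+1) = 5×9×5 = 225
triangle coeff Δ(2,4,2) = 1/630
Σ_t [2,2]: t=2:+1/16 = 1/16
(3j)²=2/35 [(2 4 2; 0 0 0)], sign=+1
Σ_t [1,1]: t=1:−1/144 = -1/144
(3j)²=1/126 [(2 4 2; 1 1 -2)], sign=-1
⇒ 4πI² = 5/49
I = (-1)√(5/49/(4π)) = -0.09011188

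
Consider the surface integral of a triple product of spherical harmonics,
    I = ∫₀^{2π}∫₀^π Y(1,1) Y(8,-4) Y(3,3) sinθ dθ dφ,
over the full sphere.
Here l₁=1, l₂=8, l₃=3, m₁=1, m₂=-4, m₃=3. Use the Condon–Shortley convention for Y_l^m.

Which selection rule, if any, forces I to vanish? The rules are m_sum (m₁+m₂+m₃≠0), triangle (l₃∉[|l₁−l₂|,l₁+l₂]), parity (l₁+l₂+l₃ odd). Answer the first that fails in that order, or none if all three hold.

Σmᵢ = 0  ✓
l₃∈[|l₁−l₂|,l₁+l₂]=[7,9], have l₃=3  ✗
Σlᵢ = 12 ⇒ even

triangle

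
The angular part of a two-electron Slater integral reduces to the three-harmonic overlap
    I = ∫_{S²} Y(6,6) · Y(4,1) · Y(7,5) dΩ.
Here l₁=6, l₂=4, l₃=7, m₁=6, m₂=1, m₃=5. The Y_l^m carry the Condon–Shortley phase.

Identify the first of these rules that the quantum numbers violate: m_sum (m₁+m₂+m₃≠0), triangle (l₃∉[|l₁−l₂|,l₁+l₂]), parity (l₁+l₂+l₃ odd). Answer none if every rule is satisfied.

m_sum

m₁+m₂+m₃ = 6 + 1 + 5 = 12  ✗
triangle: |6−4|=2 ≤ l₃=7 ≤ 6+4=10
parity: l₁+l₂+l₃ = 17 is odd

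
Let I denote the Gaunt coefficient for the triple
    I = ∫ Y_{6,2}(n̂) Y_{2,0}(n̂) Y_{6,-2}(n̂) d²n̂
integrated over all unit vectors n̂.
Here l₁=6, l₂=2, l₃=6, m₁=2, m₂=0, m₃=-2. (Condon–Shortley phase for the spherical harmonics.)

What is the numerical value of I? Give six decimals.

0.114688

m-sum 0 ✓  L=14 even ✓  4≤6≤8 ✓
Π(2lᵢ+1) = 13×5×13 = 845
triangle coeff Δ(6,2,6) = 1/90090
Σ_t [0,2]: t=0:+1/69120 t=1:−1/14400 t=2:+1/69120 = -7/172800
(3j)²=14/715 [(6 2 6; 0 0 0)], sign=-1
Σ_t [0,2]: t=0:+1/69120 t=1:−1/30240 t=2:+1/322560 = -1/64512
(3j)²=10/1001 [(6 2 6; 2 0 -2)], sign=-1
⇒ 4πI² = 20/121
I = (+1)√(20/121/(4π)) = 0.11468784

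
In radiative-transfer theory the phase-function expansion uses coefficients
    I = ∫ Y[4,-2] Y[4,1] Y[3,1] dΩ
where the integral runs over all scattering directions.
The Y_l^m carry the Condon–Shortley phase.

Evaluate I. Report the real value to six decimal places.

L=11 odd ⇒ parity kills the (l;000) factor ⇒ I = 0

0.000000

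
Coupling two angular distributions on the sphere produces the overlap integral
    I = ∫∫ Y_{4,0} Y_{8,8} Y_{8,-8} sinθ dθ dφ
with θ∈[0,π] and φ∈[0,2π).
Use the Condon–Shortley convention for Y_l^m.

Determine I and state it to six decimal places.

Rules hold: Σm=0, L=20 even, 4≤8≤12.
N = 9·17·17 = 2601
Δ = 4!·4!·12!/21! = 1/185175900
Racah Σ t=0..4: t=0:+1/557383680 t=1:−1/21772800 t=2:+1/8294400 t=3:−1/21772800 t=4:+1/557383680 = 1/30965760
⇒ 3j(4 8 8; 0 0 0)² = 36/4199, sgn +1
Racah Σ t=4..4: t=4:+1/275904921600 = 1/275904921600
⇒ 3j(4 8 8; 0 8 -8)² = 52/2907, sgn +1
4πI² = N·(3j₀)²·(3jₘ)² = 144/361
I = +1·√(0.398892/4π) = 0.17816513

0.178165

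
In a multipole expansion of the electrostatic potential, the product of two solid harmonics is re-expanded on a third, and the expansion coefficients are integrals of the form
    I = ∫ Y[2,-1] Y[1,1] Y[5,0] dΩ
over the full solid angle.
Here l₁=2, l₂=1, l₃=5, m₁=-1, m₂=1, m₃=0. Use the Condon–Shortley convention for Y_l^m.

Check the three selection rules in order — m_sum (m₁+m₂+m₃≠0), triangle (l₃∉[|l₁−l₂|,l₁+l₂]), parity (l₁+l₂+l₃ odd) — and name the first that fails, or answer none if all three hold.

Σmᵢ = 0  ✓
l₃∈[|l₁−l₂|,l₁+l₂]=[1,3], have l₃=5  ✗
Σlᵢ = 8 ⇒ even

triangle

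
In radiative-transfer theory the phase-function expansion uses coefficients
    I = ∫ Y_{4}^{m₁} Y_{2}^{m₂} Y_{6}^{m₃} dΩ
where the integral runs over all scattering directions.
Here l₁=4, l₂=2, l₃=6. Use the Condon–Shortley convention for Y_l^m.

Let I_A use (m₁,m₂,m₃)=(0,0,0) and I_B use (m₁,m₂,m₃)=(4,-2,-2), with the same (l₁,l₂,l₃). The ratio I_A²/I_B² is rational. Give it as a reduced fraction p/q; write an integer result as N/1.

225/1

Shared (l₁,l₂,l₃)=(4,2,6): N and (l;000)² cancel in I_A²/I_B².
A: Δ = 0!·8!·4!/13! = 1/6435; Racah Σ t=0..0: t=0:+1/2304 = 1/2304; ⇒ 3j(4 2 6; 0 0 0)² = 5/143, sgn +1
B: Δ = 0!·8!·4!/13! = 1/6435; Racah Σ t=0..0: t=0:+1/967680 = 1/967680; ⇒ 3j(4 2 6; 4 -2 -2)² = 1/6435, sgn +1
I_A²/I_B² = (5/143)/(1/6435) = 225/1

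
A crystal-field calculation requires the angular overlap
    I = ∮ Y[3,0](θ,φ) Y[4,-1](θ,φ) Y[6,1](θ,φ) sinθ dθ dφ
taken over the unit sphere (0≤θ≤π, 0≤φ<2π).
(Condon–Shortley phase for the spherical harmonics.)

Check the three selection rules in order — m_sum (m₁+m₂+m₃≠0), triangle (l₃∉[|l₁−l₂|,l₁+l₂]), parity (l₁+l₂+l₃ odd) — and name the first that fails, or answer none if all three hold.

Σmᵢ = 0  ✓
l₃∈[|l₁−l₂|,l₁+l₂]=[1,7], have l₃=6  ✓
Σlᵢ = 13 ⇒ odd  ✗

parity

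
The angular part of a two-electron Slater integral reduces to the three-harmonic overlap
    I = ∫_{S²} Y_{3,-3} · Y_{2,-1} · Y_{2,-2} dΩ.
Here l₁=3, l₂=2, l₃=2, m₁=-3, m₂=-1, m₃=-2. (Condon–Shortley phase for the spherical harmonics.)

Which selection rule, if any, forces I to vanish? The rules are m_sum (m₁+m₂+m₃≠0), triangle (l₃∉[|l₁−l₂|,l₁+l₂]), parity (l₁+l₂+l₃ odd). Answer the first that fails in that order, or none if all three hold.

m_sum

Σmᵢ = -6  ✗
l₃∈[|l₁−l₂|,l₁+l₂]=[1,5], have l₃=2
Σlᵢ = 7 ⇒ odd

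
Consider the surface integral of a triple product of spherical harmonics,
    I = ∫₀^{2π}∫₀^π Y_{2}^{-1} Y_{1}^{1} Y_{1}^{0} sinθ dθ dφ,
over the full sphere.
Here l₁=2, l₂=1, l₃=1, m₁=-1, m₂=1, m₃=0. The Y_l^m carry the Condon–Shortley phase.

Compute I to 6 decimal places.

m-sum 0 ✓  L=4 even ✓  1≤1≤3 ✓
Π(2lᵢ+1) = 5×3×3 = 45
triangle coeff Δ(2,1,1) = 1/30
Σ_t [1,1]: t=1:−1/1 = -1/1
(3j)²=2/15 [(2 1 1; 0 0 0)], sign=+1
Σ_t [2,2]: t=2:+1/2 = 1/2
(3j)²=1/10 [(2 1 1; -1 1 0)], sign=-1
⇒ 4πI² = 3/5
I = (-1)√(3/5/(4π)) = -0.21850969

-0.218510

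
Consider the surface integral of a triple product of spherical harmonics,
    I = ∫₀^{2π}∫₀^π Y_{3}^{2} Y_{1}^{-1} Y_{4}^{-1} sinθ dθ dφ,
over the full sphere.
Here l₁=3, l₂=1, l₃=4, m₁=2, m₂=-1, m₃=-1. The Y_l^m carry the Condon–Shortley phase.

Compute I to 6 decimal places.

-0.106622

m-sum 0 ✓  L=8 even ✓  2≤4≤4 ✓
Π(2lᵢ+1) = 7×3×9 = 189
triangle coeff Δ(3,1,4) = 1/252
Σ_t [0,0]: t=0:+1/36 = 1/36
(3j)²=4/63 [(3 1 4; 0 0 0)], sign=+1
Σ_t [0,0]: t=0:+1/240 = 1/240
(3j)²=1/84 [(3 1 4; 2 -1 -1)], sign=-1
⇒ 4πI² = 1/7
I = (-1)√(1/7/(4π)) = -0.10662181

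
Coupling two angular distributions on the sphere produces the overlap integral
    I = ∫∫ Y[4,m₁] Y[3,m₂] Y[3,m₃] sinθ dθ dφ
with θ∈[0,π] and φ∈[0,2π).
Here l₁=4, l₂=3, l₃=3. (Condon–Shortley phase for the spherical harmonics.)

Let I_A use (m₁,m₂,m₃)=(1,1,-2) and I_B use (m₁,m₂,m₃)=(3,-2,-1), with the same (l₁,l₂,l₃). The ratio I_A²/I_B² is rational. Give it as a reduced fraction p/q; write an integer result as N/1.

Same 4,3,3: normalisation and zero-m 3j drop out of the ratio.
A: Δ: 4! 4! 2! / 11! → 1/34650; sum: t=2:+1/48 t=3:−1/144 = 1/72; 3j²(4 3 3; 1 1 -2) = Δ·Π!·Σ² = 16/693  (sign -1)
B: Δ: 4! 4! 2! / 11! → 1/34650; sum: t=0:+1/144 t=1:−1/288 = 1/288; 3j²(4 3 3; 3 -2 -1) = Δ·Π!·Σ² = 1/99  (sign +1)
I_A²/I_B² = (16/693)/(1/99) = 16/7

16/7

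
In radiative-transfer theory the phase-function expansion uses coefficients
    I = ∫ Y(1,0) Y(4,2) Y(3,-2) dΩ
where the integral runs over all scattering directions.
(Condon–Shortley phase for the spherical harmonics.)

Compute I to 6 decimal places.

0.213244

m-sum 0 ✓  L=8 even ✓  3≤3≤5 ✓
Π(2lᵢ+1) = 3×9×7 = 189
triangle coeff Δ(1,4,3) = 1/252
Σ_t [1,1]: t=1:−1/36 = -1/36
(3j)²=4/63 [(1 4 3; 0 0 0)], sign=+1
Σ_t [1,1]: t=1:−1/120 = -1/120
(3j)²=1/21 [(1 4 3; 0 2 -2)], sign=+1
⇒ 4πI² = 4/7
I = (+1)√(4/7/(4π)) = 0.21324362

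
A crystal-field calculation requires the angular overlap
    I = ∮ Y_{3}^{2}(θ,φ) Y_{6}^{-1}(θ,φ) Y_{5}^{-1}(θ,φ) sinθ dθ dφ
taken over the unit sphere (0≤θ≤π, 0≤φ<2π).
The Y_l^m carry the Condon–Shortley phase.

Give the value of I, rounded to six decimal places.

Checks pass: Σm=0; 14 even; l₃=5∈[3,9].
(2·3+1)(2·6+1)(2·5+1) = 1001
Δ: 4! 2! 8! / 15! → 1/675675
sum: t=1:−1/8640 t=2:+1/2304 t=3:−1/8640 = 7/34560
3j²(3 6 5; 0 0 0) = Δ·Π!·Σ² = 7/429  (sign -1)
sum: t=0:+1/17280 t=1:−1/6912 = -1/11520
3j²(3 6 5; 2 -1 -1) = Δ·Π!·Σ² = 2/143  (sign -1)
combine: 4πI² = 1001·7/429·2/143 = 98/429
take √, sign +1: I = 0.13482780

0.134828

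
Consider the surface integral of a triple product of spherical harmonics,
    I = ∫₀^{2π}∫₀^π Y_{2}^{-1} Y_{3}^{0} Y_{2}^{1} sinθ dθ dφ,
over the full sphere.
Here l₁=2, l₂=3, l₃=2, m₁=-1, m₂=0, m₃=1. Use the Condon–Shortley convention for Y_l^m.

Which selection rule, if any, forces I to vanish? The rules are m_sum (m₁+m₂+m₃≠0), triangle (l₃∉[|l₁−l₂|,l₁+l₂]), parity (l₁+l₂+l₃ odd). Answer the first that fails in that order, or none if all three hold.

Σmᵢ = 0  ✓
l₃∈[|l₁−l₂|,l₁+l₂]=[1,5], have l₃=2  ✓
Σlᵢ = 7 ⇒ odd  ✗

parity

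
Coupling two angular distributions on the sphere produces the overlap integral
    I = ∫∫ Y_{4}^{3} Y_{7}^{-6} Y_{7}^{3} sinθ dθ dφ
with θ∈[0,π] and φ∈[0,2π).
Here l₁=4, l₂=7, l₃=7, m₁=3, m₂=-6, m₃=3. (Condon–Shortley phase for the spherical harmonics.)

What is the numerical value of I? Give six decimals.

Checks pass: Σm=0; 18 even; l₃=7∈[3,11].
(2·4+1)(2·7+1)(2·7+1) = 2025
Δ: 4! 4! 10! / 19! → 1/58198140
sum: t=0:+1/17418240 t=1:−1/622080 t=2:+1/230400 t=3:−1/622080 t=4:+1/17418240 = 1/806400
3j²(4 7 7; 0 0 0) = Δ·Π!·Σ² = 2268/230945  (sign -1)
sum: t=0:+1/52254720 t=1:−1/522547200 = 1/58060800
3j²(4 7 7; 3 -6 3) = Δ·Π!·Σ² = 9/646  (sign +1)
combine: 4πI² = 2025·2268/230945·9/646 = 4133430/14919047
take √, sign -1: I = -0.14848406

-0.148484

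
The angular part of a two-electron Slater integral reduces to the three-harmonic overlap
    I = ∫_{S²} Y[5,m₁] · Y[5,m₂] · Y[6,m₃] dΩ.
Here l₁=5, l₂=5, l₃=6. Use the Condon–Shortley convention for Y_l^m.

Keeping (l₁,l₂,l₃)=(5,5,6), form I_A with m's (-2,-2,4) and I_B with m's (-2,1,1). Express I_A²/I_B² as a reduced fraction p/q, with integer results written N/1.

21/16

Same 5,5,6: normalisation and zero-m 3j drop out of the ratio.
A: Δ: 4! 6! 6! / 17! → 1/28588560; sum: t=1:−1/207360 t=2:+1/57600 t=3:−1/207360 = 1/129600; 3j²(5 5 6; -2 -2 4) = Δ·Π!·Σ² = 168/12155  (sign +1)
B: Δ: 4! 6! 6! / 17! → 1/28588560; sum: t=1:−1/518400 t=2:+1/23040 t=3:−1/10368 t=4:+1/41472 = -1/32400; 3j²(5 5 6; -2 1 1) = Δ·Π!·Σ² = 128/12155  (sign +1)
I_A²/I_B² = (168/12155)/(128/12155) = 21/16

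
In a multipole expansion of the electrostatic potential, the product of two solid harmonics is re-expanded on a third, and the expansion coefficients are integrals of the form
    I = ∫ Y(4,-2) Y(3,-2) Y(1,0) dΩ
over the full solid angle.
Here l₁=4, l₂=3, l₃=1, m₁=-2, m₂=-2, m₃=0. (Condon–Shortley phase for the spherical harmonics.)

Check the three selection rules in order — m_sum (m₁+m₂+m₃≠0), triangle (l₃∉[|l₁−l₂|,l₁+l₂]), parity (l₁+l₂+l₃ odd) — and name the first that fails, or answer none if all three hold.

m_sum

m₁+m₂+m₃ = -2 − 2 + 0 = -4  ✗
triangle: |4−3|=1 ≤ l₃=1 ≤ 4+3=7
parity: l₁+l₂+l₃ = 8 is even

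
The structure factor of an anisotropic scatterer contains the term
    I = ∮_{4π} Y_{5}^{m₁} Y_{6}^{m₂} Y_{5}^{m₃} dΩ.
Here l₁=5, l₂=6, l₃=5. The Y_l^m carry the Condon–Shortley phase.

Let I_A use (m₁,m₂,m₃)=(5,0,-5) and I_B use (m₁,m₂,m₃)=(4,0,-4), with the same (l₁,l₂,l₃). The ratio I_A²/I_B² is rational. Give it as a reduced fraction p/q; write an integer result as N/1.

Shared (l₁,l₂,l₃)=(5,6,5): N and (l;000)² cancel in I_A²/I_B².
A: Δ = 6!·4!·6!/17! = 1/28588560; Racah Σ t=0..0: t=0:+1/12441600 = 1/12441600; ⇒ 3j(5 6 5; 5 0 -5)² = 15/9724, sgn +1
B: Δ = 6!·4!·6!/17! = 1/28588560; Racah Σ t=0..1: t=0:+1/3110400 t=1:−1/345600 = -1/388800; ⇒ 3j(5 6 5; 4 0 -4)² = 192/12155, sgn +1
I_A²/I_B² = (15/9724)/(192/12155) = 25/256

25/256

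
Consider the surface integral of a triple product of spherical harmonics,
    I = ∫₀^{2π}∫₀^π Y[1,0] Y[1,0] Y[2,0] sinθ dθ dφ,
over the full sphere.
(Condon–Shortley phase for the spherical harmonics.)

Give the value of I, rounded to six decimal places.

0.252313

Checks pass: Σm=0; 4 even; l₃=2∈[0,2].
(2·1+1)(2·1+1)(2·2+1) = 45
Δ: 0! 2! 2! / 5! → 1/30
sum: t=0:+1/1 = 1/1
3j²(1 1 2; 0 0 0) = Δ·Π!·Σ² = 2/15  (sign +1)
(m-triple is (0,0,0) — same symbol as above.)
combine: 4πI² = 45·2/15·2/15 = 4/5
take √, sign +1: I = 0.25231325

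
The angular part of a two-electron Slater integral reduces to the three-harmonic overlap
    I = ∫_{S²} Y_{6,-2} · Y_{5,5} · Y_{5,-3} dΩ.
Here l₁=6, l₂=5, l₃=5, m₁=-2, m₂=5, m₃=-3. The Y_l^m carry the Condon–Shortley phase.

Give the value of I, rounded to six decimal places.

Rules hold: Σm=0, L=16 even, 1≤5≤11.
N = 13·11·11 = 1573
Δ = 6!·6!·4!/17! = 1/28588560
Racah Σ t=1..5: t=1:−1/345600 t=2:+1/13824 t=3:−1/5184 t=4:+1/13824 t=5:−1/345600 = -7/129600
⇒ 3j(6 5 5; 0 0 0)² = 80/7293, sgn +1
Racah Σ t=6..6: t=6:+1/829440 = 1/829440
⇒ 3j(6 5 5; -2 5 -3)² = 35/2431, sgn +1
4πI² = N·(3j₀)²·(3jₘ)² = 2800/11271
I = +1·√(0.248425/4π) = 0.14060244

0.140602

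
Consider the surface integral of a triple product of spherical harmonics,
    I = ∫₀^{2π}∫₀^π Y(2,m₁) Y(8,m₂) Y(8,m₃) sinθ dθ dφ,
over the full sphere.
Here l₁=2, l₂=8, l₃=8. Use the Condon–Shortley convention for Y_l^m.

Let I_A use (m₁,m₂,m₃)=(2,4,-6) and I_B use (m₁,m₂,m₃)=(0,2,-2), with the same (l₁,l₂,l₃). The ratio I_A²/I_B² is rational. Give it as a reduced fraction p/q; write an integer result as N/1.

Shared (l₁,l₂,l₃)=(2,8,8): N and (l;000)² cancel in I_A²/I_B².
A: Δ = 2!·2!·14!/19! = 1/348840; Racah Σ t=0..0: t=0:+1/3832012800 = 1/3832012800; ⇒ 3j(2 8 8; 2 4 -6)² = 91/9690, sgn +1
B: Δ = 2!·2!·14!/19! = 1/348840; Racah Σ t=0..2: t=0:+1/348364800 t=1:−1/43545600 t=2:+1/116121600 = -1/87091200; ⇒ 3j(2 8 8; 0 2 -2)² = 10/969, sgn -1
I_A²/I_B² = (91/9690)/(10/969) = 91/100

91/100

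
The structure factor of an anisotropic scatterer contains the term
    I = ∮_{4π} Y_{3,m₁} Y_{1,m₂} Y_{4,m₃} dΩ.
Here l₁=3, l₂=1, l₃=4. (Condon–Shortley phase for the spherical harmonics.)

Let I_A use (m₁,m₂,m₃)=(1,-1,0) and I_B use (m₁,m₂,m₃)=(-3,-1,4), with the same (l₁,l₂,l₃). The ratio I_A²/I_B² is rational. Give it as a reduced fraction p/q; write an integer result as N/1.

3/14

l's match ⇒ only the (l;m) 3-j factors differ between A and B.
A: triangle coeff Δ(3,1,4) = 1/252; Σ_t [0,0]: t=0:+1/96 = 1/96; (3j)²=1/42 [(3 1 4; 1 -1 0)], sign=+1
B: triangle coeff Δ(3,1,4) = 1/252; Σ_t [0,0]: t=0:+1/1440 = 1/1440; (3j)²=1/9 [(3 1 4; -3 -1 4)], sign=+1
I_A²/I_B² = (1/42)/(1/9) = 3/14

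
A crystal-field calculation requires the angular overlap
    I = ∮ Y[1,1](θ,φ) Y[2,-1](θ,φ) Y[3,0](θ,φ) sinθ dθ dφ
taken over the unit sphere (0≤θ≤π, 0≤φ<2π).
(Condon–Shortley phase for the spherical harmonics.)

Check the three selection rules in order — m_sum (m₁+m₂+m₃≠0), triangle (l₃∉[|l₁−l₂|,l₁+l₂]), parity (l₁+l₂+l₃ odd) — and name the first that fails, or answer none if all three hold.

none

Σmᵢ = 0  ✓
l₃∈[|l₁−l₂|,l₁+l₂]=[1,3], have l₃=3  ✓
Σlᵢ = 6 ⇒ even  ✓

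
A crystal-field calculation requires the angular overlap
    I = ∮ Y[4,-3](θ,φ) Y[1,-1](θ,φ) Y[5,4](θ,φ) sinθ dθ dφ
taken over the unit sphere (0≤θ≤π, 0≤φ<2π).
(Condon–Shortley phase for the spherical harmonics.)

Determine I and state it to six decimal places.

Rules hold: Σm=0, L=10 even, 3≤5≤5.
N = 9·3·11 = 297
Δ = 0!·8!·2!/11! = 1/495
Racah Σ t=0..0: t=0:+1/576 = 1/576
⇒ 3j(4 1 5; 0 0 0)² = 5/99, sgn -1
Racah Σ t=0..0: t=0:+1/10080 = 1/10080
⇒ 3j(4 1 5; -3 -1 4)² = 4/55, sgn -1
4πI² = N·(3j₀)²·(3jₘ)² = 12/11
I = +1·√(1.09091/4π) = 0.29463840

0.294638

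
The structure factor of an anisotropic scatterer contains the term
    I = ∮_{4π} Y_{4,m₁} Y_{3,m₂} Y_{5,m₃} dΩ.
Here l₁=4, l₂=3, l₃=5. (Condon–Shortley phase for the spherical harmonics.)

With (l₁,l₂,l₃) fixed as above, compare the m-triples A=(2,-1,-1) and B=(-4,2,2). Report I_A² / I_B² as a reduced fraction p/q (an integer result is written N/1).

Shared (l₁,l₂,l₃)=(4,3,5): N and (l;000)² cancel in I_A²/I_B².
A: Δ = 2!·6!·4!/13! = 1/180180; Racah Σ t=0..2: t=0:+1/384 t=1:−1/720 t=2:+1/34560 = 43/34560; ⇒ 3j(4 3 5; 2 -1 -1)² = 1849/180180, sgn +1
B: Δ = 2!·6!·4!/13! = 1/180180; Racah Σ t=2..2: t=2:+1/8640 = 1/8640; ⇒ 3j(4 3 5; -4 2 2)² = 14/1287, sgn -1
I_A²/I_B² = (1849/180180)/(14/1287) = 1849/1960

1849/1960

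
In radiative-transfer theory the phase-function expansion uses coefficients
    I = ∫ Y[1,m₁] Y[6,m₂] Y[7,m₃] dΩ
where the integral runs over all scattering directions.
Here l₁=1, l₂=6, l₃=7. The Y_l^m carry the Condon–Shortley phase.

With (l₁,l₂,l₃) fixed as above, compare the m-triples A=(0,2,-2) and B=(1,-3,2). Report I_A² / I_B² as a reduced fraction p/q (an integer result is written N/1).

Same 1,6,7: normalisation and zero-m 3j drop out of the ratio.
A: Δ: 0! 2! 12! / 15! → 1/1365; sum: t=0:+1/967680 = 1/967680; 3j²(1 6 7; 0 2 -2) = Δ·Π!·Σ² = 3/91  (sign -1)
B: Δ: 0! 2! 12! / 15! → 1/1365; sum: t=0:+1/4354560 = 1/4354560; 3j²(1 6 7; 1 -3 2) = Δ·Π!·Σ² = 2/273  (sign -1)
I_A²/I_B² = (3/91)/(2/273) = 9/2

9/2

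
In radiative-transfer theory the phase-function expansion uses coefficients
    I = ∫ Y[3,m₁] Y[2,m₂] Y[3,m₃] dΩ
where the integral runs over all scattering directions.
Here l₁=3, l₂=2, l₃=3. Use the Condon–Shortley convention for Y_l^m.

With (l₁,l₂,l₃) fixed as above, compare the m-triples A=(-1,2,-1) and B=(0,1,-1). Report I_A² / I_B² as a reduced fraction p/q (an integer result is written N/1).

12/1

Same 3,2,3: normalisation and zero-m 3j drop out of the ratio.
A: Δ: 2! 4! 2! / 9! → 1/3780; sum: t=2:+1/16 = 1/16; 3j²(3 2 3; -1 2 -1) = Δ·Π!·Σ² = 2/35  (sign +1)
B: Δ: 2! 4! 2! / 9! → 1/3780; sum: t=1:−1/8 t=2:+1/12 = -1/24; 3j²(3 2 3; 0 1 -1) = Δ·Π!·Σ² = 1/210  (sign -1)
I_A²/I_B² = (2/35)/(1/210) = 12/1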